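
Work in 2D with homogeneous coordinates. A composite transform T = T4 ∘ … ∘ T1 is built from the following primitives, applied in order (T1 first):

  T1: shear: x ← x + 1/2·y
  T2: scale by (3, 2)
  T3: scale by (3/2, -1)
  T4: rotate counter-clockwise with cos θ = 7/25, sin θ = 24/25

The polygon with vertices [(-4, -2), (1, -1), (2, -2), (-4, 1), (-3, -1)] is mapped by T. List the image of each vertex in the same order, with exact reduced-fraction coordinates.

image vertices: (-507/50, -512/25), (-129/100, 68/25), (-129/50, 136/25), (-249/100, -392/25), (-633/100, -364/25)

T1 shear: x ← x + 1/2·y: (-4, -2) → (-5, -2); (1, -1) → (1/2, -1); (2, -2) → (1, -2); (-4, 1) → (-7/2, 1); (-3, -1) → (-7/2, -1)
T2 scale by (3, 2): (-5, -2) → (-15, -4); (1/2, -1) → (3/2, -2); (1, -2) → (3, -4); (-7/2, 1) → (-21/2, 2); (-7/2, -1) → (-21/2, -2)
T3 scale by (3/2, -1): (-15, -4) → (-45/2, 4); (3/2, -2) → (9/4, 2); (3, -4) → (9/2, 4); (-21/2, 2) → (-63/4, -2); (-21/2, -2) → (-63/4, 2)
T4 rotate counter-clockwise with cos θ = 7/25, sin θ = 24/25: (-45/2, 4) → (-507/50, -512/25); (9/4, 2) → (-129/100, 68/25); (9/2, 4) → (-129/50, 136/25); (-63/4, -2) → (-249/100, -392/25); (-63/4, 2) → (-633/100, -364/25)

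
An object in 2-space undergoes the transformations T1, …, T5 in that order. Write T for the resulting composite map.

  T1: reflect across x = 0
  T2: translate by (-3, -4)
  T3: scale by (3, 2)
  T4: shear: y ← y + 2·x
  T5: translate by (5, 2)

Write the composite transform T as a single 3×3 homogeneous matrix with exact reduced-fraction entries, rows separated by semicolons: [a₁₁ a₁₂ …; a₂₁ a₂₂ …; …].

T1 = [-1 0 0; 0 1 0; 0 0 1]
T2·T1 = [-1 0 -3; 0 1 -4; 0 0 1]
T3·…·T1 = [-3 0 -9; 0 2 -8; 0 0 1]
T4·…·T1 = [-3 0 -9; -6 2 -26; 0 0 1]
T5·…·T1 = [-3 0 -4; -6 2 -24; 0 0 1]

T = [-3 0 -4; -6 2 -24; 0 0 1]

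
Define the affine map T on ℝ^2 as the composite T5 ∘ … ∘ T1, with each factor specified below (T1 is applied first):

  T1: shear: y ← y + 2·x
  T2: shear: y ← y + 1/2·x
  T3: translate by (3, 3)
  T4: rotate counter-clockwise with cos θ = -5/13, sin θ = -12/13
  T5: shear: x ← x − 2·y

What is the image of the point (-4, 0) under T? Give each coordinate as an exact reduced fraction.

T(p) = (-173/13, 47/13)

T1 shear: y ← y + 2·x: (-4, 0) → (-4, -8)
T2 shear: y ← y + 1/2·x: (-4, -8) → (-4, -10)
T3 translate by (3, 3): (-4, -10) → (-1, -7)
T4 rotate counter-clockwise with cos θ = -5/13, sin θ = -12/13: (-1, -7) → (-79/13, 47/13)
T5 shear: x ← x − 2·y: (-79/13, 47/13) → (-173/13, 47/13)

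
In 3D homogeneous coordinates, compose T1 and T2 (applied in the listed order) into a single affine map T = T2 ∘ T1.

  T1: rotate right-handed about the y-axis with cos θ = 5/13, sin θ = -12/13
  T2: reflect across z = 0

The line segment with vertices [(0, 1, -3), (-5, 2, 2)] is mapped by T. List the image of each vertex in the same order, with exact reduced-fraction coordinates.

image vertices: (36/13, 1, 15/13), (-49/13, 2, 50/13)

T1 rotate right-handed about the y-axis with cos θ = 5/13, sin θ = -12/13: (0, 1, -3) → (36/13, 1, -15/13); (-5, 2, 2) → (-49/13, 2, -50/13)
T2 reflect across z = 0: (36/13, 1, -15/13) → (36/13, 1, 15/13); (-49/13, 2, -50/13) → (-49/13, 2, 50/13)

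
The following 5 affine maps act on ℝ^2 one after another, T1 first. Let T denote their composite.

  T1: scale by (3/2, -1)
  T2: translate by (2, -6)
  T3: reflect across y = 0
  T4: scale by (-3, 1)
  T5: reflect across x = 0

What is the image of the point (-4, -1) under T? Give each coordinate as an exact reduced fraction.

T(p) = (-12, 5)

T1 scale by (3/2, -1): (-4, -1) → (-6, 1)
T2 translate by (2, -6): (-6, 1) → (-4, -5)
T3 reflect across y = 0: (-4, -5) → (-4, 5)
T4 scale by (-3, 1): (-4, 5) → (12, 5)
T5 reflect across x = 0: (12, 5) → (-12, 5)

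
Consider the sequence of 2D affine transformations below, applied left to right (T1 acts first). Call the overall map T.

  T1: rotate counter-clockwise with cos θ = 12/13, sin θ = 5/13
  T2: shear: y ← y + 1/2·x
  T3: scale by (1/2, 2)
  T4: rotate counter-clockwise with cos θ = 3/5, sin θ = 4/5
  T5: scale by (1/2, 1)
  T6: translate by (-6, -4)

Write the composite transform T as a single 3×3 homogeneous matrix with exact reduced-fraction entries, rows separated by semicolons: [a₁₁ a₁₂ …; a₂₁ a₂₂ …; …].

T1 = [12/13 -5/13 0; 5/13 12/13 0; 0 0 1]
T2·T1 = [12/13 -5/13 0; 11/13 19/26 0; 0 0 1]
T3·…·T1 = [6/13 -5/26 0; 22/13 19/13 0; 0 0 1]
T4·…·T1 = [-14/13 -167/130 0; 18/13 47/65 0; 0 0 1]
T5·…·T1 = [-7/13 -167/260 0; 18/13 47/65 0; 0 0 1]
T6·…·T1 = [-7/13 -167/260 -6; 18/13 47/65 -4; 0 0 1]

T = [-7/13 -167/260 -6; 18/13 47/65 -4; 0 0 1]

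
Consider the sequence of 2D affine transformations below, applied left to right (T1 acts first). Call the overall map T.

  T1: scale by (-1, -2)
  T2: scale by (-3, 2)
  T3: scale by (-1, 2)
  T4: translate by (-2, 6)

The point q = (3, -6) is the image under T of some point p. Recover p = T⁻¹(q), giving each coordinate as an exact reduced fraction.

T1 = [-1 0 0; 0 -2 0; 0 0 1]
T2·T1 = [3 0 0; 0 -4 0; 0 0 1]
T3·…·T1 = [-3 0 0; 0 -8 0; 0 0 1]
T4·…·T1 = [-3 0 -2; 0 -8 6; 0 0 1]
det M = 24; M⁻¹ = [-1/3 0 -2/3; 0 -1/8 3/4; 0 0 1]
M⁻¹ · (3, -6)ᵀ = (-5/3, 3/2)ᵀ

p = (-5/3, 3/2)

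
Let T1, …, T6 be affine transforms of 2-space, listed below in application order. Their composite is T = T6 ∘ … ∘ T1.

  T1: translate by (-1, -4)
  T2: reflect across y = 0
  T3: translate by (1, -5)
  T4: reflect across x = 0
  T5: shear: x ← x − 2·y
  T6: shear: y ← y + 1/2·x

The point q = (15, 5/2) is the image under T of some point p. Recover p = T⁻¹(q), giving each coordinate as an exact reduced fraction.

T1 = [1 0 -1; 0 1 -4; 0 0 1]
T2·T1 = [1 0 -1; 0 -1 4; 0 0 1]
T3·…·T1 = [1 0 0; 0 -1 -1; 0 0 1]
T4·…·T1 = [-1 0 0; 0 -1 -1; 0 0 1]
T5·…·T1 = [-1 2 2; 0 -1 -1; 0 0 1]
T6·…·T1 = [-1 2 2; -1/2 0 0; 0 0 1]
det M = 1; M⁻¹ = [0 -2 0; 1/2 -1 -1; 0 0 1]
M⁻¹ · (15, 5/2)ᵀ = (-5, 4)ᵀ

p = (-5, 4)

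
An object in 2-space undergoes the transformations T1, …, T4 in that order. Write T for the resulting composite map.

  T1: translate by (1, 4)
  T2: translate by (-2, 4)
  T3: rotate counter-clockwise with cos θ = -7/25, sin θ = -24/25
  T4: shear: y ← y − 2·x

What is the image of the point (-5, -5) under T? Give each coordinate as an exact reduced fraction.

T(p) = (114/25, -21/5)

T1 translate by (1, 4): (-5, -5) → (-4, -1)
T2 translate by (-2, 4): (-4, -1) → (-6, 3)
T3 rotate counter-clockwise with cos θ = -7/25, sin θ = -24/25: (-6, 3) → (114/25, 123/25)
T4 shear: y ← y − 2·x: (114/25, 123/25) → (114/25, -21/5)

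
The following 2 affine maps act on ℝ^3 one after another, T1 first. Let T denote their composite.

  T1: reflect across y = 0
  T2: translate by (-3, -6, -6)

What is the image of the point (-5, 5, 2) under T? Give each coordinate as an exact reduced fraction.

T1 reflect across y = 0: (-5, 5, 2) → (-5, -5, 2)
T2 translate by (-3, -6, -6): (-5, -5, 2) → (-8, -11, -4)

T(p) = (-8, -11, -4)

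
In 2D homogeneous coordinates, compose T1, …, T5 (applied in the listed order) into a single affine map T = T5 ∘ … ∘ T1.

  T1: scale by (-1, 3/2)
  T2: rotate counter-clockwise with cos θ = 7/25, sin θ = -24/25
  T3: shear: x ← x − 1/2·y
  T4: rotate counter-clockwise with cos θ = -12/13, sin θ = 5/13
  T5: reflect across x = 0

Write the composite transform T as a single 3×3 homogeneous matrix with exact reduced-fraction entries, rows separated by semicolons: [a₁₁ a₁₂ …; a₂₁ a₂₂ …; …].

T = [-108/325 843/650 0; -383/325 111/1300 0; 0 0 1]

T1 = [-1 0 0; 0 3/2 0; 0 0 1]
T2·T1 = [-7/25 36/25 0; 24/25 21/50 0; 0 0 1]
T3·…·T1 = [-19/25 123/100 0; 24/25 21/50 0; 0 0 1]
T4·…·T1 = [108/325 -843/650 0; -383/325 111/1300 0; 0 0 1]
T5·…·T1 = [-108/325 843/650 0; -383/325 111/1300 0; 0 0 1]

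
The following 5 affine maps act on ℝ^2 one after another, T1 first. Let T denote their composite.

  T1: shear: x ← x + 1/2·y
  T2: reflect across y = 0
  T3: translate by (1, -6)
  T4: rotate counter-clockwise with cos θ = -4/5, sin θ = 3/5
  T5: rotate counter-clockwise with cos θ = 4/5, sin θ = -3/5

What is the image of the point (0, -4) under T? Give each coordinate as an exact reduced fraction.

T(p) = (11/5, -2/5)

T1 shear: x ← x + 1/2·y: (0, -4) → (-2, -4)
T2 reflect across y = 0: (-2, -4) → (-2, 4)
T3 translate by (1, -6): (-2, 4) → (-1, -2)
T4 rotate counter-clockwise with cos θ = -4/5, sin θ = 3/5: (-1, -2) → (2, 1)
T5 rotate counter-clockwise with cos θ = 4/5, sin θ = -3/5: (2, 1) → (11/5, -2/5)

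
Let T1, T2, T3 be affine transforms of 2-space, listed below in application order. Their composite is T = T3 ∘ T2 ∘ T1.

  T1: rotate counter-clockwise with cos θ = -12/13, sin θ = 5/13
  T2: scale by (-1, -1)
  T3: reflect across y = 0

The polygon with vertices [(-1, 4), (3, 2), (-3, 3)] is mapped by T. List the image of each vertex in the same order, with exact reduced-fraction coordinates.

image vertices: (8/13, -53/13), (46/13, -9/13), (-21/13, -51/13)

T1 rotate counter-clockwise with cos θ = -12/13, sin θ = 5/13: (-1, 4) → (-8/13, -53/13); (3, 2) → (-46/13, -9/13); (-3, 3) → (21/13, -51/13)
T2 scale by (-1, -1): (-8/13, -53/13) → (8/13, 53/13); (-46/13, -9/13) → (46/13, 9/13); (21/13, -51/13) → (-21/13, 51/13)
T3 reflect across y = 0: (8/13, 53/13) → (8/13, -53/13); (46/13, 9/13) → (46/13, -9/13); (-21/13, 51/13) → (-21/13, -51/13)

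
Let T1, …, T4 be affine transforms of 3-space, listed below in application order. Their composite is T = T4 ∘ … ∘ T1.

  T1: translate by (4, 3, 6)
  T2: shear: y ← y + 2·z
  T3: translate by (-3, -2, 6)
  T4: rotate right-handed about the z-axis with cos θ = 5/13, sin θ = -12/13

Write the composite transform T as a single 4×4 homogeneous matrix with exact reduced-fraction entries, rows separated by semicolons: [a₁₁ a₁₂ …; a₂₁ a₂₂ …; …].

T = [5/13 12/13 24/13 161/13; -12/13 5/13 10/13 53/13; 0 0 1 12; 0 0 0 1]

T1 = [1 0 0 4; 0 1 0 3; 0 0 1 6; 0 0 0 1]
T2·T1 = [1 0 0 4; 0 1 2 15; 0 0 1 6; 0 0 0 1]
T3·…·T1 = [1 0 0 1; 0 1 2 13; 0 0 1 12; 0 0 0 1]
T4·…·T1 = [5/13 12/13 24/13 161/13; -12/13 5/13 10/13 53/13; 0 0 1 12; 0 0 0 1]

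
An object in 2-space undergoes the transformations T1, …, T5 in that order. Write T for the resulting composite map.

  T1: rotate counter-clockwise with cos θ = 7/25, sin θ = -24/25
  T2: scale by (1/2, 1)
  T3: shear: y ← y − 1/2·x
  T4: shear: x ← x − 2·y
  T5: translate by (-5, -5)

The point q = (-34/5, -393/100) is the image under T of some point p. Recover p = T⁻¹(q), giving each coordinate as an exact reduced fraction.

T1 = [7/25 24/25 0; -24/25 7/25 0; 0 0 1]
T2·T1 = [7/50 12/25 0; -24/25 7/25 0; 0 0 1]
T3·…·T1 = [7/50 12/25 0; -103/100 1/25 0; 0 0 1]
T4·…·T1 = [11/5 2/5 0; -103/100 1/25 0; 0 0 1]
T5·…·T1 = [11/5 2/5 -5; -103/100 1/25 -5; 0 0 1]
det M = 1/2; M⁻¹ = [2/25 -4/5 -18/5; 103/50 22/5 323/10; 0 0 1]
M⁻¹ · (-34/5, -393/100)ᵀ = (-1, 1)ᵀ

p = (-1, 1)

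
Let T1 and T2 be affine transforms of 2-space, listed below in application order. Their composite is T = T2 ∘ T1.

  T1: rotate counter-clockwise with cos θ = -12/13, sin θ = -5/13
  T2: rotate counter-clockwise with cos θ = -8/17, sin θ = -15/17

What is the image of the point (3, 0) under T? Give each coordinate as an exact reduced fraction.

T1 rotate counter-clockwise with cos θ = -12/13, sin θ = -5/13: (3, 0) → (-36/13, -15/13)
T2 rotate counter-clockwise with cos θ = -8/17, sin θ = -15/17: (-36/13, -15/13) → (63/221, 660/221)

T(p) = (63/221, 660/221)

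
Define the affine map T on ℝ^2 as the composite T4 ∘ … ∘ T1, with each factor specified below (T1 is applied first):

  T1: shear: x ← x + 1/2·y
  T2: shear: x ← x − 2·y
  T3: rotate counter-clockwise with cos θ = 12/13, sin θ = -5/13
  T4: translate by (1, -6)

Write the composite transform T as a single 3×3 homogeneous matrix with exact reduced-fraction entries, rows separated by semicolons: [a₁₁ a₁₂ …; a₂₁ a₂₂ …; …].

T = [12/13 -1 1; -5/13 3/2 -6; 0 0 1]

T1 = [1 1/2 0; 0 1 0; 0 0 1]
T2·T1 = [1 -3/2 0; 0 1 0; 0 0 1]
T3·…·T1 = [12/13 -1 0; -5/13 3/2 0; 0 0 1]
T4·…·T1 = [12/13 -1 1; -5/13 3/2 -6; 0 0 1]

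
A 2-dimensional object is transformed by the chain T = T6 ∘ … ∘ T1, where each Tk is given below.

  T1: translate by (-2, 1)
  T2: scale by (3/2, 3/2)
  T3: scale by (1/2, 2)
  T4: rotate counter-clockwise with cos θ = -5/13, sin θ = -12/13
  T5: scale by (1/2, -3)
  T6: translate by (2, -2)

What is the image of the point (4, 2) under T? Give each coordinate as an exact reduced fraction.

T(p) = (305/52, 163/13)

T1 translate by (-2, 1): (4, 2) → (2, 3)
T2 scale by (3/2, 3/2): (2, 3) → (3, 9/2)
T3 scale by (1/2, 2): (3, 9/2) → (3/2, 9)
T4 rotate counter-clockwise with cos θ = -5/13, sin θ = -12/13: (3/2, 9) → (201/26, -63/13)
T5 scale by (1/2, -3): (201/26, -63/13) → (201/52, 189/13)
T6 translate by (2, -2): (201/52, 189/13) → (305/52, 163/13)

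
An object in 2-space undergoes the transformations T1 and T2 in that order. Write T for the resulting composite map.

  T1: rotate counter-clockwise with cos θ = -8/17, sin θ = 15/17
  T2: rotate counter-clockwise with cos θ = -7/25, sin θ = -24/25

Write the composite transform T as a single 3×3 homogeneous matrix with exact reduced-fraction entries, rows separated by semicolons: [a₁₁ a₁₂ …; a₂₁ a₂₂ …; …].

T1 = [-8/17 -15/17 0; 15/17 -8/17 0; 0 0 1]
T2·T1 = [416/425 -87/425 0; 87/425 416/425 0; 0 0 1]

T = [416/425 -87/425 0; 87/425 416/425 0; 0 0 1]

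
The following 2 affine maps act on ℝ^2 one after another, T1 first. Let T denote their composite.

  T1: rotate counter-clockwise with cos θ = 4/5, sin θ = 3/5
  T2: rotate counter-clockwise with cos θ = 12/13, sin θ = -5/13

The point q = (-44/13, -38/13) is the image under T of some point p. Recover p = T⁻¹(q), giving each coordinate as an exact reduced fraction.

p = (-4, -2)

T1 = [4/5 -3/5 0; 3/5 4/5 0; 0 0 1]
T2·T1 = [63/65 -16/65 0; 16/65 63/65 0; 0 0 1]
det M = 1; M⁻¹ = [63/65 16/65 0; -16/65 63/65 0; 0 0 1]
M⁻¹ · (-44/13, -38/13)ᵀ = (-4, -2)ᵀ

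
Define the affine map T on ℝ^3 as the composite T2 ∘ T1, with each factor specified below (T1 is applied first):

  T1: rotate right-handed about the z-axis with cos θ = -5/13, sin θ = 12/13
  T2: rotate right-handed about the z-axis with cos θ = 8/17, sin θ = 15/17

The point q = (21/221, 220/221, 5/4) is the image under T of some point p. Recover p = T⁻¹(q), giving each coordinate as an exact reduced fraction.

T1 = [-5/13 -12/13 0 0; 12/13 -5/13 0 0; 0 0 1 0; 0 0 0 1]
T2·T1 = [-220/221 -21/221 0 0; 21/221 -220/221 0 0; 0 0 1 0; 0 0 0 1]
det M = 1; M⁻¹ = [-220/221 21/221 0 0; -21/221 -220/221 0 0; 0 0 1 0; 0 0 0 1]
M⁻¹ · (21/221, 220/221, 5/4)ᵀ = (0, -1, 5/4)ᵀ

p = (0, -1, 5/4)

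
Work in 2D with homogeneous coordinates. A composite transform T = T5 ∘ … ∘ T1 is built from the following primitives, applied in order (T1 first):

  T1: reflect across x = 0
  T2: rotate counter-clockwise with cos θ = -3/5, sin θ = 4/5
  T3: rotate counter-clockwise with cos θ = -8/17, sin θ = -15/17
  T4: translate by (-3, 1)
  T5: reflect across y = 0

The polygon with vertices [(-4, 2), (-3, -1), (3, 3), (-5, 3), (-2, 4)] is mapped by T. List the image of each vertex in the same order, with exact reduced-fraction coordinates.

T1 reflect across x = 0: (-4, 2) → (4, 2); (-3, -1) → (3, -1); (3, 3) → (-3, 3); (-5, 3) → (5, 3); (-2, 4) → (2, 4)
T2 rotate counter-clockwise with cos θ = -3/5, sin θ = 4/5: (4, 2) → (-4, 2); (3, -1) → (-1, 3); (-3, 3) → (-3/5, -21/5); (5, 3) → (-27/5, 11/5); (2, 4) → (-22/5, -4/5)
T3 rotate counter-clockwise with cos θ = -8/17, sin θ = -15/17: (-4, 2) → (62/17, 44/17); (-1, 3) → (53/17, -9/17); (-3/5, -21/5) → (-291/85, 213/85); (-27/5, 11/5) → (381/85, 317/85); (-22/5, -4/5) → (116/85, 362/85)
T4 translate by (-3, 1): (62/17, 44/17) → (11/17, 61/17); (53/17, -9/17) → (2/17, 8/17); (-291/85, 213/85) → (-546/85, 298/85); (381/85, 317/85) → (126/85, 402/85); (116/85, 362/85) → (-139/85, 447/85)
T5 reflect across y = 0: (11/17, 61/17) → (11/17, -61/17); (2/17, 8/17) → (2/17, -8/17); (-546/85, 298/85) → (-546/85, -298/85); (126/85, 402/85) → (126/85, -402/85); (-139/85, 447/85) → (-139/85, -447/85)

image vertices: (11/17, -61/17), (2/17, -8/17), (-546/85, -298/85), (126/85, -402/85), (-139/85, -447/85)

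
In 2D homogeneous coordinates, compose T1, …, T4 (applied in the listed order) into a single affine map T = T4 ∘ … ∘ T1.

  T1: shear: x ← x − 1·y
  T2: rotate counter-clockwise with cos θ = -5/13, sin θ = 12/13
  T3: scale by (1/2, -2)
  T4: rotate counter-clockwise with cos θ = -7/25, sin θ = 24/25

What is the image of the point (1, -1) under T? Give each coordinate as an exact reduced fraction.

T1 shear: x ← x − 1·y: (1, -1) → (2, -1)
T2 rotate counter-clockwise with cos θ = -5/13, sin θ = 12/13: (2, -1) → (2/13, 29/13)
T3 scale by (1/2, -2): (2/13, 29/13) → (1/13, -58/13)
T4 rotate counter-clockwise with cos θ = -7/25, sin θ = 24/25: (1/13, -58/13) → (277/65, 86/65)

T(p) = (277/65, 86/65)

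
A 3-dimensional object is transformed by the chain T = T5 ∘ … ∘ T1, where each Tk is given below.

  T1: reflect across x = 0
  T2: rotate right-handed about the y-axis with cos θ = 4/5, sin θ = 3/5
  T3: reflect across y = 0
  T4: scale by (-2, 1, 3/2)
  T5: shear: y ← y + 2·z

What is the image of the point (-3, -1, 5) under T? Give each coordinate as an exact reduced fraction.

T1 reflect across x = 0: (-3, -1, 5) → (3, -1, 5)
T2 rotate right-handed about the y-axis with cos θ = 4/5, sin θ = 3/5: (3, -1, 5) → (27/5, -1, 11/5)
T3 reflect across y = 0: (27/5, -1, 11/5) → (27/5, 1, 11/5)
T4 scale by (-2, 1, 3/2): (27/5, 1, 11/5) → (-54/5, 1, 33/10)
T5 shear: y ← y + 2·z: (-54/5, 1, 33/10) → (-54/5, 38/5, 33/10)

T(p) = (-54/5, 38/5, 33/10)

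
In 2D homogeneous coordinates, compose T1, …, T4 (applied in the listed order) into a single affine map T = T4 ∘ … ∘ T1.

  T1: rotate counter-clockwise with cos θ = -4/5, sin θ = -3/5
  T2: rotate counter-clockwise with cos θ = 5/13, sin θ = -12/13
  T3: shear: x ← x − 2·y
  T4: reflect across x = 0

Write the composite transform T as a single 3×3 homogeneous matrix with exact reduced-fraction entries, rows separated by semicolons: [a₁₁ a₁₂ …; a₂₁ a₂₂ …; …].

T = [122/65 -79/65 0; 33/65 -56/65 0; 0 0 1]

T1 = [-4/5 3/5 0; -3/5 -4/5 0; 0 0 1]
T2·T1 = [-56/65 -33/65 0; 33/65 -56/65 0; 0 0 1]
T3·…·T1 = [-122/65 79/65 0; 33/65 -56/65 0; 0 0 1]
T4·…·T1 = [122/65 -79/65 0; 33/65 -56/65 0; 0 0 1]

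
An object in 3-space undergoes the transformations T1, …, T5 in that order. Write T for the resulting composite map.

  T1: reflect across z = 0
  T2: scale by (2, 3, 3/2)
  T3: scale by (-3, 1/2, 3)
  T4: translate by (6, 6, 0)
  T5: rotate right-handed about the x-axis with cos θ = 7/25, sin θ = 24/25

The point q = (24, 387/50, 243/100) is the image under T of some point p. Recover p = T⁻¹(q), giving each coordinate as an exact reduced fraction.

p = (-3, -1, 3/2)

T1 = [1 0 0 0; 0 1 0 0; 0 0 -1 0; 0 0 0 1]
T2·T1 = [2 0 0 0; 0 3 0 0; 0 0 -3/2 0; 0 0 0 1]
T3·…·T1 = [-6 0 0 0; 0 3/2 0 0; 0 0 -9/2 0; 0 0 0 1]
T4·…·T1 = [-6 0 0 6; 0 3/2 0 6; 0 0 -9/2 0; 0 0 0 1]
T5·…·T1 = [-6 0 0 6; 0 21/50 108/25 42/25; 0 36/25 -63/50 144/25; 0 0 0 1]
det M = 81/2; M⁻¹ = [-1/6 0 0 1; 0 14/75 16/25 -4; 0 16/75 -14/225 0; 0 0 0 1]
M⁻¹ · (24, 387/50, 243/100)ᵀ = (-3, -1, 3/2)ᵀ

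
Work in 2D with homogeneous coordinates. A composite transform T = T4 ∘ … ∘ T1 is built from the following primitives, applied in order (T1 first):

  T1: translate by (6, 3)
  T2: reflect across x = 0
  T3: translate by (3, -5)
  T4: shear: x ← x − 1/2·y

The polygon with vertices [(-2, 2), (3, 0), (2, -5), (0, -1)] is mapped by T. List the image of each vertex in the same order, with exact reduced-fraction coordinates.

image vertices: (-1, 0), (-5, -2), (-3/2, -7), (-3/2, -3)

T1 translate by (6, 3): (-2, 2) → (4, 5); (3, 0) → (9, 3); (2, -5) → (8, -2); (0, -1) → (6, 2)
T2 reflect across x = 0: (4, 5) → (-4, 5); (9, 3) → (-9, 3); (8, -2) → (-8, -2); (6, 2) → (-6, 2)
T3 translate by (3, -5): (-4, 5) → (-1, 0); (-9, 3) → (-6, -2); (-8, -2) → (-5, -7); (-6, 2) → (-3, -3)
T4 shear: x ← x − 1/2·y: (-1, 0) → (-1, 0); (-6, -2) → (-5, -2); (-5, -7) → (-3/2, -7); (-3, -3) → (-3/2, -3)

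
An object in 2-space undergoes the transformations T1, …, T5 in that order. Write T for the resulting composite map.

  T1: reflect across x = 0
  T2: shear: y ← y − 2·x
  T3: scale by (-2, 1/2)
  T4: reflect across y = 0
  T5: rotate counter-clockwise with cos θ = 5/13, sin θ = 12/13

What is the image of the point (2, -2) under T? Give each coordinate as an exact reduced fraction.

T1 reflect across x = 0: (2, -2) → (-2, -2)
T2 shear: y ← y − 2·x: (-2, -2) → (-2, 2)
T3 scale by (-2, 1/2): (-2, 2) → (4, 1)
T4 reflect across y = 0: (4, 1) → (4, -1)
T5 rotate counter-clockwise with cos θ = 5/13, sin θ = 12/13: (4, -1) → (32/13, 43/13)

T(p) = (32/13, 43/13)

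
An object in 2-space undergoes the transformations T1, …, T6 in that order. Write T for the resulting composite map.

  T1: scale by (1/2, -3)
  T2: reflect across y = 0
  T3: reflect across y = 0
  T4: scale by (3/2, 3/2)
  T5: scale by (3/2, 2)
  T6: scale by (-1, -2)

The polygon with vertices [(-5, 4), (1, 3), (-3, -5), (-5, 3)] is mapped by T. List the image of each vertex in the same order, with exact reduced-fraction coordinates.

T1 scale by (1/2, -3): (-5, 4) → (-5/2, -12); (1, 3) → (1/2, -9); (-3, -5) → (-3/2, 15); (-5, 3) → (-5/2, -9)
T2 reflect across y = 0: (-5/2, -12) → (-5/2, 12); (1/2, -9) → (1/2, 9); (-3/2, 15) → (-3/2, -15); (-5/2, -9) → (-5/2, 9)
T3 reflect across y = 0: (-5/2, 12) → (-5/2, -12); (1/2, 9) → (1/2, -9); (-3/2, -15) → (-3/2, 15); (-5/2, 9) → (-5/2, -9)
T4 scale by (3/2, 3/2): (-5/2, -12) → (-15/4, -18); (1/2, -9) → (3/4, -27/2); (-3/2, 15) → (-9/4, 45/2); (-5/2, -9) → (-15/4, -27/2)
T5 scale by (3/2, 2): (-15/4, -18) → (-45/8, -36); (3/4, -27/2) → (9/8, -27); (-9/4, 45/2) → (-27/8, 45); (-15/4, -27/2) → (-45/8, -27)
T6 scale by (-1, -2): (-45/8, -36) → (45/8, 72); (9/8, -27) → (-9/8, 54); (-27/8, 45) → (27/8, -90); (-45/8, -27) → (45/8, 54)

image vertices: (45/8, 72), (-9/8, 54), (27/8, -90), (45/8, 54)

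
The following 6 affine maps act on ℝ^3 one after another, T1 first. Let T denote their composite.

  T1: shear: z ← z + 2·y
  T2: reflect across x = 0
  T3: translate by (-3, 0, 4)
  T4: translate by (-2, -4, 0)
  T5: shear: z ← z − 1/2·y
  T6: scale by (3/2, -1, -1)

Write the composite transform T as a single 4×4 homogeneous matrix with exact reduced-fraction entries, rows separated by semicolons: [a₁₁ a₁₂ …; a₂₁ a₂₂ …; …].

T = [-3/2 0 0 -15/2; 0 -1 0 4; 0 -3/2 -1 -6; 0 0 0 1]

T1 = [1 0 0 0; 0 1 0 0; 0 2 1 0; 0 0 0 1]
T2·T1 = [-1 0 0 0; 0 1 0 0; 0 2 1 0; 0 0 0 1]
T3·…·T1 = [-1 0 0 -3; 0 1 0 0; 0 2 1 4; 0 0 0 1]
T4·…·T1 = [-1 0 0 -5; 0 1 0 -4; 0 2 1 4; 0 0 0 1]
T5·…·T1 = [-1 0 0 -5; 0 1 0 -4; 0 3/2 1 6; 0 0 0 1]
T6·…·T1 = [-3/2 0 0 -15/2; 0 -1 0 4; 0 -3/2 -1 -6; 0 0 0 1]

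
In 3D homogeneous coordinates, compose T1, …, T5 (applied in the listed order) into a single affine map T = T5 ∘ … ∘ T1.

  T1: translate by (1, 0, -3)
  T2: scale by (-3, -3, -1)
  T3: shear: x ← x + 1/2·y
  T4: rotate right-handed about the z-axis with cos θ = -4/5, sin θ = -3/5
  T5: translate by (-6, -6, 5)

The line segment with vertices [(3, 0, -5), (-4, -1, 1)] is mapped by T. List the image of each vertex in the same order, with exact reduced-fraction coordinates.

image vertices: (18/5, 6/5, 13), (-63/5, -147/10, 7)

T1 translate by (1, 0, -3): (3, 0, -5) → (4, 0, -8); (-4, -1, 1) → (-3, -1, -2)
T2 scale by (-3, -3, -1): (4, 0, -8) → (-12, 0, 8); (-3, -1, -2) → (9, 3, 2)
T3 shear: x ← x + 1/2·y: (-12, 0, 8) → (-12, 0, 8); (9, 3, 2) → (21/2, 3, 2)
T4 rotate right-handed about the z-axis with cos θ = -4/5, sin θ = -3/5: (-12, 0, 8) → (48/5, 36/5, 8); (21/2, 3, 2) → (-33/5, -87/10, 2)
T5 translate by (-6, -6, 5): (48/5, 36/5, 8) → (18/5, 6/5, 13); (-33/5, -87/10, 2) → (-63/5, -147/10, 7)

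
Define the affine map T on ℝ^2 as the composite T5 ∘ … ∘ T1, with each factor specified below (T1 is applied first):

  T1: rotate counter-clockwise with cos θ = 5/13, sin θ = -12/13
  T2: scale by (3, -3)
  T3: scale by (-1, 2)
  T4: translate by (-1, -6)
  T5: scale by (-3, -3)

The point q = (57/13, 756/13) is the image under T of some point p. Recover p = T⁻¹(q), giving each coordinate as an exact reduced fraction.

T1 = [5/13 12/13 0; -12/13 5/13 0; 0 0 1]
T2·T1 = [15/13 36/13 0; 36/13 -15/13 0; 0 0 1]
T3·…·T1 = [-15/13 -36/13 0; 72/13 -30/13 0; 0 0 1]
T4·…·T1 = [-15/13 -36/13 -1; 72/13 -30/13 -6; 0 0 1]
T5·…·T1 = [45/13 108/13 3; -216/13 90/13 18; 0 0 1]
det M = 162; M⁻¹ = [5/117 -2/39 31/39; 4/39 5/234 -9/13; 0 0 1]
M⁻¹ · (57/13, 756/13)ᵀ = (-2, 1)ᵀ

p = (-2, 1)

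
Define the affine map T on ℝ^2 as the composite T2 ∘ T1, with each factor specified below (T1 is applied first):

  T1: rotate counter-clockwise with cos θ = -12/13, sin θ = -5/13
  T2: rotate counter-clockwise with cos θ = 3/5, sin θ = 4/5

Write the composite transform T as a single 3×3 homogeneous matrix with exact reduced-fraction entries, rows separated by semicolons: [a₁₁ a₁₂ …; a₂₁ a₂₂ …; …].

T = [-16/65 63/65 0; -63/65 -16/65 0; 0 0 1]

T1 = [-12/13 5/13 0; -5/13 -12/13 0; 0 0 1]
T2·T1 = [-16/65 63/65 0; -63/65 -16/65 0; 0 0 1]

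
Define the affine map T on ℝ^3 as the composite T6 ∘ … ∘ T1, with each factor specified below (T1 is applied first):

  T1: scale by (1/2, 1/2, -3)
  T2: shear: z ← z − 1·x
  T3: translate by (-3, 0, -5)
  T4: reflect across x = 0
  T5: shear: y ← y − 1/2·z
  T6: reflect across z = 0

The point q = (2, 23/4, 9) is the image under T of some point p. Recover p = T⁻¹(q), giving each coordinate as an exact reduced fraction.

T1 = [1/2 0 0 0; 0 1/2 0 0; 0 0 -3 0; 0 0 0 1]
T2·T1 = [1/2 0 0 0; 0 1/2 0 0; -1/2 0 -3 0; 0 0 0 1]
T3·…·T1 = [1/2 0 0 -3; 0 1/2 0 0; -1/2 0 -3 -5; 0 0 0 1]
T4·…·T1 = [-1/2 0 0 3; 0 1/2 0 0; -1/2 0 -3 -5; 0 0 0 1]
T5·…·T1 = [-1/2 0 0 3; 1/4 1/2 3/2 5/2; -1/2 0 -3 -5; 0 0 0 1]
T6·…·T1 = [-1/2 0 0 3; 1/4 1/2 3/2 5/2; 1/2 0 3 5; 0 0 0 1]
det M = -3/4; M⁻¹ = [-2 0 0 6; 0 2 -1 0; 1/3 0 1/3 -8/3; 0 0 0 1]
M⁻¹ · (2, 23/4, 9)ᵀ = (2, 5/2, 1)ᵀ

p = (2, 5/2, 1)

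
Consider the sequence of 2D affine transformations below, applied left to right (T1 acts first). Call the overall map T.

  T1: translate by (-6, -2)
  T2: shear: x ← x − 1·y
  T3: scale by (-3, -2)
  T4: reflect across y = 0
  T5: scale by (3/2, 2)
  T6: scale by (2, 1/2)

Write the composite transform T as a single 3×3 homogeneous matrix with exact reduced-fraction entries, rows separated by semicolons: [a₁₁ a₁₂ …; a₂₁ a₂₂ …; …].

T = [-9 9 36; 0 2 -4; 0 0 1]

T1 = [1 0 -6; 0 1 -2; 0 0 1]
T2·T1 = [1 -1 -4; 0 1 -2; 0 0 1]
T3·…·T1 = [-3 3 12; 0 -2 4; 0 0 1]
T4·…·T1 = [-3 3 12; 0 2 -4; 0 0 1]
T5·…·T1 = [-9/2 9/2 18; 0 4 -8; 0 0 1]
T6·…·T1 = [-9 9 36; 0 2 -4; 0 0 1]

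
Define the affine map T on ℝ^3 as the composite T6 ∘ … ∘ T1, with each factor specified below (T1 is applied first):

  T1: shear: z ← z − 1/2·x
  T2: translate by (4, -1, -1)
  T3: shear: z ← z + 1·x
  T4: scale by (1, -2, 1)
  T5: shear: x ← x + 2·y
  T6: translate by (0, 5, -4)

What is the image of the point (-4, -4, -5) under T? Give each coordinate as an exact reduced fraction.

T1 shear: z ← z − 1/2·x: (-4, -4, -5) → (-4, -4, -3)
T2 translate by (4, -1, -1): (-4, -4, -3) → (0, -5, -4)
T3 shear: z ← z + 1·x: (0, -5, -4) → (0, -5, -4)
T4 scale by (1, -2, 1): (0, -5, -4) → (0, 10, -4)
T5 shear: x ← x + 2·y: (0, 10, -4) → (20, 10, -4)
T6 translate by (0, 5, -4): (20, 10, -4) → (20, 15, -8)

T(p) = (20, 15, -8)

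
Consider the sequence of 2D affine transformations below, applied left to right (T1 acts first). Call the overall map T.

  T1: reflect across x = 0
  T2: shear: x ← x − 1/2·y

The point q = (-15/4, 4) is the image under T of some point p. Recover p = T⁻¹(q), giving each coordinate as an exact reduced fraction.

p = (7/4, 4)

T1 = [-1 0 0; 0 1 0; 0 0 1]
T2·T1 = [-1 -1/2 0; 0 1 0; 0 0 1]
det M = -1; M⁻¹ = [-1 -1/2 0; 0 1 0; 0 0 1]
M⁻¹ · (-15/4, 4)ᵀ = (7/4, 4)ᵀ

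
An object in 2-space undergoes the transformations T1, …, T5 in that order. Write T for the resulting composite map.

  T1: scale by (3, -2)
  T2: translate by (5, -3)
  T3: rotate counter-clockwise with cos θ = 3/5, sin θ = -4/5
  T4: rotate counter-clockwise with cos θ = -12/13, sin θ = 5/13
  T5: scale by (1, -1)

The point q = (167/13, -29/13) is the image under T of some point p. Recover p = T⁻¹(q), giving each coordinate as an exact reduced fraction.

p = (-2, 5)

T1 = [3 0 0; 0 -2 0; 0 0 1]
T2·T1 = [3 0 5; 0 -2 -3; 0 0 1]
T3·…·T1 = [9/5 -8/5 3/5; -12/5 -6/5 -29/5; 0 0 1]
T4·…·T1 = [-48/65 126/65 109/65; 189/65 32/65 363/65; 0 0 1]
T5·…·T1 = [-48/65 126/65 109/65; -189/65 -32/65 -363/65; 0 0 1]
det M = 6; M⁻¹ = [-16/195 -21/65 -5/3; 63/130 -8/65 -3/2; 0 0 1]
M⁻¹ · (167/13, -29/13)ᵀ = (-2, 5)ᵀ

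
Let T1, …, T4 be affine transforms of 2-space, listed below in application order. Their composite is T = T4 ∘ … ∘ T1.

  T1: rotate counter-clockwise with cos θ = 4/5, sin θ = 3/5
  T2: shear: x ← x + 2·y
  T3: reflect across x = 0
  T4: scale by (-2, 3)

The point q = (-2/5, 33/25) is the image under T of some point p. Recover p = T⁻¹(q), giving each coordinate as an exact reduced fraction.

T1 = [4/5 -3/5 0; 3/5 4/5 0; 0 0 1]
T2·T1 = [2 1 0; 3/5 4/5 0; 0 0 1]
T3·…·T1 = [-2 -1 0; 3/5 4/5 0; 0 0 1]
T4·…·T1 = [4 2 0; 9/5 12/5 0; 0 0 1]
det M = 6; M⁻¹ = [2/5 -1/3 0; -3/10 2/3 0; 0 0 1]
M⁻¹ · (-2/5, 33/25)ᵀ = (-3/5, 1)ᵀ

p = (-3/5, 1)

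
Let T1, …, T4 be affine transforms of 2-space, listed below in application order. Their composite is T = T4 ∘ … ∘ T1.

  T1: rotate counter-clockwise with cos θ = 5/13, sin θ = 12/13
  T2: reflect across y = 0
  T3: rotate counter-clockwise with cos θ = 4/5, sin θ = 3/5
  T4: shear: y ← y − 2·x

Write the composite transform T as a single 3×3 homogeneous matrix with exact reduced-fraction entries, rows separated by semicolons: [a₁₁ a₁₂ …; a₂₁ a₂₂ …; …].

T = [56/65 -33/65 0; -29/13 2/13 0; 0 0 1]

T1 = [5/13 -12/13 0; 12/13 5/13 0; 0 0 1]
T2·T1 = [5/13 -12/13 0; -12/13 -5/13 0; 0 0 1]
T3·…·T1 = [56/65 -33/65 0; -33/65 -56/65 0; 0 0 1]
T4·…·T1 = [56/65 -33/65 0; -29/13 2/13 0; 0 0 1]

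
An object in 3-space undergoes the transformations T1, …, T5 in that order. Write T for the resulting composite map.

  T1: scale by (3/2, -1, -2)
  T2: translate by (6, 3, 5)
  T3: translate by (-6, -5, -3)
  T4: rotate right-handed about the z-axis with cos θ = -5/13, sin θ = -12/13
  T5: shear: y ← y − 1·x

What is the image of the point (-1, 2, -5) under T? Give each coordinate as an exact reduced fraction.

T1 scale by (3/2, -1, -2): (-1, 2, -5) → (-3/2, -2, 10)
T2 translate by (6, 3, 5): (-3/2, -2, 10) → (9/2, 1, 15)
T3 translate by (-6, -5, -3): (9/2, 1, 15) → (-3/2, -4, 12)
T4 rotate right-handed about the z-axis with cos θ = -5/13, sin θ = -12/13: (-3/2, -4, 12) → (-81/26, 38/13, 12)
T5 shear: y ← y − 1·x: (-81/26, 38/13, 12) → (-81/26, 157/26, 12)

T(p) = (-81/26, 157/26, 12)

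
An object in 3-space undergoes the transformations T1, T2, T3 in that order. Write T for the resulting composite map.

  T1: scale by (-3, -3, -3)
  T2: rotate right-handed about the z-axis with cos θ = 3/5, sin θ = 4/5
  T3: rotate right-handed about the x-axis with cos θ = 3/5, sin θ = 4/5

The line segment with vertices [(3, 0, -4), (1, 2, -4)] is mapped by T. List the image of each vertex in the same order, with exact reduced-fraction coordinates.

T1 scale by (-3, -3, -3): (3, 0, -4) → (-9, 0, 12); (1, 2, -4) → (-3, -6, 12)
T2 rotate right-handed about the z-axis with cos θ = 3/5, sin θ = 4/5: (-9, 0, 12) → (-27/5, -36/5, 12); (-3, -6, 12) → (3, -6, 12)
T3 rotate right-handed about the x-axis with cos θ = 3/5, sin θ = 4/5: (-27/5, -36/5, 12) → (-27/5, -348/25, 36/25); (3, -6, 12) → (3, -66/5, 12/5)

image vertices: (-27/5, -348/25, 36/25), (3, -66/5, 12/5)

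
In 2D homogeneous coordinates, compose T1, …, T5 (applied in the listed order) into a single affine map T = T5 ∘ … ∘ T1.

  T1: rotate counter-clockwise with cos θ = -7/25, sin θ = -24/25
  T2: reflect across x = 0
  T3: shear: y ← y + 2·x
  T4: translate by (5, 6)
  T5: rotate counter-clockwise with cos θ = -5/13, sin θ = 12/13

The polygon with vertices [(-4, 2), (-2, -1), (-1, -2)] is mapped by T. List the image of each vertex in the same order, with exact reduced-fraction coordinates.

image vertices: (-241/65, 188/325), (-135/13, 99/65), (-814/65, 642/325)

T1 rotate counter-clockwise with cos θ = -7/25, sin θ = -24/25: (-4, 2) → (76/25, 82/25); (-2, -1) → (-2/5, 11/5); (-1, -2) → (-41/25, 38/25)
T2 reflect across x = 0: (76/25, 82/25) → (-76/25, 82/25); (-2/5, 11/5) → (2/5, 11/5); (-41/25, 38/25) → (41/25, 38/25)
T3 shear: y ← y + 2·x: (-76/25, 82/25) → (-76/25, -14/5); (2/5, 11/5) → (2/5, 3); (41/25, 38/25) → (41/25, 24/5)
T4 translate by (5, 6): (-76/25, -14/5) → (49/25, 16/5); (2/5, 3) → (27/5, 9); (41/25, 24/5) → (166/25, 54/5)
T5 rotate counter-clockwise with cos θ = -5/13, sin θ = 12/13: (49/25, 16/5) → (-241/65, 188/325); (27/5, 9) → (-135/13, 99/65); (166/25, 54/5) → (-814/65, 642/325)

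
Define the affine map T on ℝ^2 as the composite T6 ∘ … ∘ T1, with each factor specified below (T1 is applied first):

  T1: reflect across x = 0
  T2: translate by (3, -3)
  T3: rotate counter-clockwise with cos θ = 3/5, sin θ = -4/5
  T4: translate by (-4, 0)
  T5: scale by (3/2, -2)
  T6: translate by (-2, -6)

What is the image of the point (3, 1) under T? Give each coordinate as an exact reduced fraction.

T1 reflect across x = 0: (3, 1) → (-3, 1)
T2 translate by (3, -3): (-3, 1) → (0, -2)
T3 rotate counter-clockwise with cos θ = 3/5, sin θ = -4/5: (0, -2) → (-8/5, -6/5)
T4 translate by (-4, 0): (-8/5, -6/5) → (-28/5, -6/5)
T5 scale by (3/2, -2): (-28/5, -6/5) → (-42/5, 12/5)
T6 translate by (-2, -6): (-42/5, 12/5) → (-52/5, -18/5)

T(p) = (-52/5, -18/5)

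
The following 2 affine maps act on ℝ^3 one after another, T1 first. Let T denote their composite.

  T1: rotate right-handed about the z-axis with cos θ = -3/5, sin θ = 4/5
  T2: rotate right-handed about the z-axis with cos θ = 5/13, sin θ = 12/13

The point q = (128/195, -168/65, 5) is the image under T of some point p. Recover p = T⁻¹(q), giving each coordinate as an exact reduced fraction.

p = (0, 8/3, 5)

T1 = [-3/5 -4/5 0 0; 4/5 -3/5 0 0; 0 0 1 0; 0 0 0 1]
T2·T1 = [-63/65 16/65 0 0; -16/65 -63/65 0 0; 0 0 1 0; 0 0 0 1]
det M = 1; M⁻¹ = [-63/65 -16/65 0 0; 16/65 -63/65 0 0; 0 0 1 0; 0 0 0 1]
M⁻¹ · (128/195, -168/65, 5)ᵀ = (0, 8/3, 5)ᵀ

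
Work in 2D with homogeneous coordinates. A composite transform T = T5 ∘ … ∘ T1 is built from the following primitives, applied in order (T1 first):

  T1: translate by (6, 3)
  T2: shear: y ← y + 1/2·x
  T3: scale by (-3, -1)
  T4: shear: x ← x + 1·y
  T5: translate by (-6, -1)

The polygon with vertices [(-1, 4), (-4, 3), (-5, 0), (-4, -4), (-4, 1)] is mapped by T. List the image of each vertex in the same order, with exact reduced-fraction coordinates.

image vertices: (-61/2, -21/2), (-19, -8), (-25/2, -9/2), (-12, -1), (-17, -6)

T1 translate by (6, 3): (-1, 4) → (5, 7); (-4, 3) → (2, 6); (-5, 0) → (1, 3); (-4, -4) → (2, -1); (-4, 1) → (2, 4)
T2 shear: y ← y + 1/2·x: (5, 7) → (5, 19/2); (2, 6) → (2, 7); (1, 3) → (1, 7/2); (2, -1) → (2, 0); (2, 4) → (2, 5)
T3 scale by (-3, -1): (5, 19/2) → (-15, -19/2); (2, 7) → (-6, -7); (1, 7/2) → (-3, -7/2); (2, 0) → (-6, 0); (2, 5) → (-6, -5)
T4 shear: x ← x + 1·y: (-15, -19/2) → (-49/2, -19/2); (-6, -7) → (-13, -7); (-3, -7/2) → (-13/2, -7/2); (-6, 0) → (-6, 0); (-6, -5) → (-11, -5)
T5 translate by (-6, -1): (-49/2, -19/2) → (-61/2, -21/2); (-13, -7) → (-19, -8); (-13/2, -7/2) → (-25/2, -9/2); (-6, 0) → (-12, -1); (-11, -5) → (-17, -6)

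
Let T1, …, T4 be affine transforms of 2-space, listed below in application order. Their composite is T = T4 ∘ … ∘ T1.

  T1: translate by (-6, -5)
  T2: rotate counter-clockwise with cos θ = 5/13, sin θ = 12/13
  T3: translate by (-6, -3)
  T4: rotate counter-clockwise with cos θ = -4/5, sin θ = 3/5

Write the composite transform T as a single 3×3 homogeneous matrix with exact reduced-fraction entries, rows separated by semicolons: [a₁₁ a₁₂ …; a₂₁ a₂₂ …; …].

T1 = [1 0 -6; 0 1 -5; 0 0 1]
T2·T1 = [5/13 -12/13 30/13; 12/13 5/13 -97/13; 0 0 1]
T3·…·T1 = [5/13 -12/13 -48/13; 12/13 5/13 -136/13; 0 0 1]
T4·…·T1 = [-56/65 33/65 120/13; -33/65 -56/65 80/13; 0 0 1]

T = [-56/65 33/65 120/13; -33/65 -56/65 80/13; 0 0 1]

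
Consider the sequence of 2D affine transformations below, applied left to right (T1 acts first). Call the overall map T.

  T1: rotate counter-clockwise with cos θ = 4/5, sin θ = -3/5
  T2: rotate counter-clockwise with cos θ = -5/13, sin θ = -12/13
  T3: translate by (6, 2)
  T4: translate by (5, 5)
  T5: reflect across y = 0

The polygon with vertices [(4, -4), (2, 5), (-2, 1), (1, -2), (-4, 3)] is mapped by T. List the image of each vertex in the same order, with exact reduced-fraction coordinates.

T1 rotate counter-clockwise with cos θ = 4/5, sin θ = -3/5: (4, -4) → (4/5, -28/5); (2, 5) → (23/5, 14/5); (-2, 1) → (-1, 2); (1, -2) → (-2/5, -11/5); (-4, 3) → (-7/5, 24/5)
T2 rotate counter-clockwise with cos θ = -5/13, sin θ = -12/13: (4/5, -28/5) → (-356/65, 92/65); (23/5, 14/5) → (53/65, -346/65); (-1, 2) → (29/13, 2/13); (-2/5, -11/5) → (-122/65, 79/65); (-7/5, 24/5) → (323/65, -36/65)
T3 translate by (6, 2): (-356/65, 92/65) → (34/65, 222/65); (53/65, -346/65) → (443/65, -216/65); (29/13, 2/13) → (107/13, 28/13); (-122/65, 79/65) → (268/65, 209/65); (323/65, -36/65) → (713/65, 94/65)
T4 translate by (5, 5): (34/65, 222/65) → (359/65, 547/65); (443/65, -216/65) → (768/65, 109/65); (107/13, 28/13) → (172/13, 93/13); (268/65, 209/65) → (593/65, 534/65); (713/65, 94/65) → (1038/65, 419/65)
T5 reflect across y = 0: (359/65, 547/65) → (359/65, -547/65); (768/65, 109/65) → (768/65, -109/65); (172/13, 93/13) → (172/13, -93/13); (593/65, 534/65) → (593/65, -534/65); (1038/65, 419/65) → (1038/65, -419/65)

image vertices: (359/65, -547/65), (768/65, -109/65), (172/13, -93/13), (593/65, -534/65), (1038/65, -419/65)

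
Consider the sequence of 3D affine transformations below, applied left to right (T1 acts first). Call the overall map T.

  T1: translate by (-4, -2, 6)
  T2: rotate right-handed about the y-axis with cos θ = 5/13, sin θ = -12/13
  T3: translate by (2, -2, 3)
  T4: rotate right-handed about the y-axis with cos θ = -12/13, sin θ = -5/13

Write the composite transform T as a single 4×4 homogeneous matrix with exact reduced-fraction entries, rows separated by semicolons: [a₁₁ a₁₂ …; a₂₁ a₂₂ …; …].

T = [-120/169 0 119/169 687/169; 0 1 0 -4; -119/169 0 -120/169 -582/169; 0 0 0 1]

T1 = [1 0 0 -4; 0 1 0 -2; 0 0 1 6; 0 0 0 1]
T2·T1 = [5/13 0 -12/13 -92/13; 0 1 0 -2; 12/13 0 5/13 -18/13; 0 0 0 1]
T3·…·T1 = [5/13 0 -12/13 -66/13; 0 1 0 -4; 12/13 0 5/13 21/13; 0 0 0 1]
T4·…·T1 = [-120/169 0 119/169 687/169; 0 1 0 -4; -119/169 0 -120/169 -582/169; 0 0 0 1]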